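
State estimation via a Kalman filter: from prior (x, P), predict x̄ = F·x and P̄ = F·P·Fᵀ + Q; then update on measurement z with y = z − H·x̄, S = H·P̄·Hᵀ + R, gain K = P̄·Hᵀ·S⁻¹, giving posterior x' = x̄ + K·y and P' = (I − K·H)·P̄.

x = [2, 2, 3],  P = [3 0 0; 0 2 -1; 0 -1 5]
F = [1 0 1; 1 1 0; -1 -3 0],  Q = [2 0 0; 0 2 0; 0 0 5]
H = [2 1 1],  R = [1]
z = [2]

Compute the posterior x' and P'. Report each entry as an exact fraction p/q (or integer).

x' = [29/8, 31/8, -145/16]
P' = [39/16 21/16 -187/32; 21/16 111/16 -305/32; -187/32 -305/32 1375/64]

x̄ = F·x = [5, 4, -8]
P̄ = F·P·Fᵀ + Q = [10 2 0; 2 7 -9; 0 -9 26]
y = z − H·x̄ = [-4]
S = H·P̄·Hᵀ + R = [64]
K = P̄·Hᵀ·S⁻¹ = [11/32; 1/32; 17/64]
x' = x̄ + K·y = [29/8, 31/8, -145/16]
P' = (I − K·H)·P̄ = [39/16 21/16 -187/32; 21/16 111/16 -305/32; -187/32 -305/32 1375/64]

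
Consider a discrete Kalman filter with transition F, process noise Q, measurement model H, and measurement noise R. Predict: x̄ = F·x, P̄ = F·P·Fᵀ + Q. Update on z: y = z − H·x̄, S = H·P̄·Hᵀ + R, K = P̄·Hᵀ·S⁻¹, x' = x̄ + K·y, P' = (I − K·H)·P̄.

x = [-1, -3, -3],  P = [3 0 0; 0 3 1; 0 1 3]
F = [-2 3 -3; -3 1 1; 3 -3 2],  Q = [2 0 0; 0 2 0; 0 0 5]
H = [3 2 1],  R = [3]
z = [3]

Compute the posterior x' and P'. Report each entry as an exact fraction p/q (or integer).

x̄ = F·x = [2, -3, 0]
P̄ = F·P·Fᵀ + Q = [50 18 -48; 18 37 -31; -48 -31 59]
y = z − H·x̄ = [3]
S = H·P̄·Hᵀ + R = [464]
K = P̄·Hᵀ·S⁻¹ = [69/232; 97/464; -147/464]
x' = x̄ + K·y = [671/232, -1101/464, -441/464]
P' = (I − K·H)·P̄ = [1039/116 -2517/232 -993/232; -2517/232 7759/464 -125/464; -993/232 -125/464 5767/464]

x' = [671/232, -1101/464, -441/464]
P' = [1039/116 -2517/232 -993/232; -2517/232 7759/464 -125/464; -993/232 -125/464 5767/464]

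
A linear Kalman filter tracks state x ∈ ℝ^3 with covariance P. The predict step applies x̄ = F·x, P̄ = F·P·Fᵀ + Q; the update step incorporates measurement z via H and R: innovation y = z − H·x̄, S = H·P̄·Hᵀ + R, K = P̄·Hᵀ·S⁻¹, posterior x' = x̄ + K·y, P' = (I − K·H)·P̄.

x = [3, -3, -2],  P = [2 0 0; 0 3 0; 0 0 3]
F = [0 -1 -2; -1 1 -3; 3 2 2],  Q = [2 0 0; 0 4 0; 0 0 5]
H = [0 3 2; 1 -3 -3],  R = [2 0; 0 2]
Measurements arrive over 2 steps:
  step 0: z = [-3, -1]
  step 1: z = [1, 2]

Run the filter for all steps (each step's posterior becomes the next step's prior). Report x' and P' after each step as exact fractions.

step 0: x' = [80814/30151, -151509/30151, 186094/30151], P' = [120823/30151 -41010/30151 74157/30151; -41010/30151 83970/30151 -105588/30151; 74157/30151 -105588/30151 142447/30151]
step 1: x' = [466973/746475, 17942369/13685375, -69400922/41056125], P' = [1994924/1045065 -922508/1741775 5465804/5225325; -922508/1741775 252084628/95797625 -301618138/95797625; 5465804/5225325 -301618138/95797625 1153750294/287392875]

step 0: x̄ = F·x = [7, 0, -1]
step 0: P̄ = F·P·Fᵀ + Q = [17 15 -18; 15 36 -18; -18 -18 47]
step 0: y = z − H·x̄ = [-1, -11]
step 0: S = H·P̄·Hᵀ + R = [298 -327; -327 460]
step 0: K = P̄·Hᵀ·S⁻¹ = [12642/30151 10691/30151; 20367/30151 11922/30151; -15935/30151 -18210/30151]
step 0: x' = x̄ + K·y = [80814/30151, -151509/30151, 186094/30151]
step 0: P' = (I − K·H)·P̄ = [120823/30151 -41010/30151 74157/30151; -41010/30151 83970/30151 -105588/30151; 74157/30151 -105588/30151 142447/30151]
step 1: x̄ = F·x = [-220679/30151, -790605/30151, 311612/30151]
step 1: P̄ = F·P·Fᵀ + Q = [291708/30151 772428/30151 -426112/30151; 772428/30151 2767910/30151 -1483596/30151; -426112/30151 -1483596/30151 1696890/30151]
step 1: y = z − H·x̄ = [1778742/30151, -1155998/30151]
step 1: S = H·P̄·Hᵀ + R = [13955900/30151 -11373530/30151; -11373530/30151 11752586/30151]
step 1: K = P̄·Hᵀ·S⁻¹ = [1314518/5225325 26854/149295; 76508804/95797625 1398037/2737075; -203531327/287392875 -6372406/8211225]
step 1: x' = x̄ + K·y = [466973/746475, 17942369/13685375, -69400922/41056125]
step 1: P' = (I − K·H)·P̄ = [1994924/1045065 -922508/1741775 5465804/5225325; -922508/1741775 252084628/95797625 -301618138/95797625; 5465804/5225325 -301618138/95797625 1153750294/287392875]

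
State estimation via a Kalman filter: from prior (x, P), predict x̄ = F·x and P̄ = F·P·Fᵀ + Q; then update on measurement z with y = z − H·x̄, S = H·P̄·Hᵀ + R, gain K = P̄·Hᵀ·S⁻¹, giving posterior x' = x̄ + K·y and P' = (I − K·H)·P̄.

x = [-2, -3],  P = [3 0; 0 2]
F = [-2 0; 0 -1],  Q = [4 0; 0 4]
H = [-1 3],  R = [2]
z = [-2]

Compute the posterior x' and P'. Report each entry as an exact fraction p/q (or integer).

x̄ = F·x = [4, 3]
P̄ = F·P·Fᵀ + Q = [16 0; 0 6]
y = z − H·x̄ = [-7]
S = H·P̄·Hᵀ + R = [72]
K = P̄·Hᵀ·S⁻¹ = [-2/9; 1/4]
x' = x̄ + K·y = [50/9, 5/4]
P' = (I − K·H)·P̄ = [112/9 4; 4 3/2]

x' = [50/9, 5/4]
P' = [112/9 4; 4 3/2]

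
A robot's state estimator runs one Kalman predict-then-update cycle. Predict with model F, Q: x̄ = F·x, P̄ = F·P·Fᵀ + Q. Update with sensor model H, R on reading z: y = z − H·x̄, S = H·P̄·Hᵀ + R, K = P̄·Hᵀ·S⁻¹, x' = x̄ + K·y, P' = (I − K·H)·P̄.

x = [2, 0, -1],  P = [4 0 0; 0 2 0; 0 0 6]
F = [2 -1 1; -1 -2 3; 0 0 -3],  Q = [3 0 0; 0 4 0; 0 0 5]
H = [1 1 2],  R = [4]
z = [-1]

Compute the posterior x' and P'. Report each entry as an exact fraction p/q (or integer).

x̄ = F·x = [3, -5, 3]
P̄ = F·P·Fᵀ + Q = [27 14 -18; 14 70 -54; -18 -54 59]
y = z − H·x̄ = [-5]
S = H·P̄·Hᵀ + R = [77]
K = P̄·Hᵀ·S⁻¹ = [5/77; -24/77; 46/77]
x' = x̄ + K·y = [206/77, -265/77, 1/77]
P' = (I − K·H)·P̄ = [2054/77 1198/77 -1616/77; 1198/77 4814/77 -3054/77; -1616/77 -3054/77 2427/77]

x' = [206/77, -265/77, 1/77]
P' = [2054/77 1198/77 -1616/77; 1198/77 4814/77 -3054/77; -1616/77 -3054/77 2427/77]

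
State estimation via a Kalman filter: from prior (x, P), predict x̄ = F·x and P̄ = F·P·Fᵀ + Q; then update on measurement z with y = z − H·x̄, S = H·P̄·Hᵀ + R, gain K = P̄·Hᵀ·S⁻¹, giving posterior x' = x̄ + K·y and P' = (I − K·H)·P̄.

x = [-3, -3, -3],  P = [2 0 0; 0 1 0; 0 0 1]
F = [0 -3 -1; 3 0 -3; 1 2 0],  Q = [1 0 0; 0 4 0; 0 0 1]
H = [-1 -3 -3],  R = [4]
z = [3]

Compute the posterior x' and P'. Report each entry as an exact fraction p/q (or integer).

x̄ = F·x = [12, 0, -9]
P̄ = F·P·Fᵀ + Q = [11 3 -6; 3 31 6; -6 6 7]
y = z − H·x̄ = [-12]
S = H·P̄·Hᵀ + R = [447]
K = P̄·Hᵀ·S⁻¹ = [-2/447; -38/149; -11/149]
x' = x̄ + K·y = [1796/149, 456/149, -1209/149]
P' = (I − K·H)·P̄ = [4913/447 371/149 -916/149; 371/149 287/149 -360/149; -916/149 -360/149 680/149]

x' = [1796/149, 456/149, -1209/149]
P' = [4913/447 371/149 -916/149; 371/149 287/149 -360/149; -916/149 -360/149 680/149]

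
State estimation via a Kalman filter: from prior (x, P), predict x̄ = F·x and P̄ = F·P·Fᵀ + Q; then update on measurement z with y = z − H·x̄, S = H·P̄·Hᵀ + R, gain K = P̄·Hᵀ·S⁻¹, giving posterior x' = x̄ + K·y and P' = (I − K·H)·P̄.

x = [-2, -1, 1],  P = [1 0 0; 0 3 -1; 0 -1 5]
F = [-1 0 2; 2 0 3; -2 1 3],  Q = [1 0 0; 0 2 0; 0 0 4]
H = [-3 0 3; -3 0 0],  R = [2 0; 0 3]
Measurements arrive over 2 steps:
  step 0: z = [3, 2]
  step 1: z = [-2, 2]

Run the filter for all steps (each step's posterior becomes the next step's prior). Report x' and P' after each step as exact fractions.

step 0: x̄ = F·x = [4, -1, 6]
step 0: P̄ = F·P·Fᵀ + Q = [22 28 30; 28 51 38; 30 38 50]
step 0: y = z − H·x̄ = [-3, 14]
step 0: S = H·P̄·Hᵀ + R = [110 -72; -72 201]
step 0: K = P̄·Hᵀ·S⁻¹ = [12/2821 -922/2821; -3/2821 -1180/2821; 30/91 -30/91]
step 0: x' = x̄ + K·y = [-1660/2821, -19332/2821, 36/91]
step 0: P' = (I − K·H)·P̄ = [922/2821 1180/2821 30/91; 1180/2821 44841/2821 38/91; 30/91 38/91 50/91]
step 1: x̄ = F·x = [556/403, 4/403, -12664/2821]
step 1: P̄ = F·P·Fᵀ + Q = [889/403 1198/403 830/403; 1198/403 4920/403 2308/403; 830/403 2308/403 64951/2821]
step 1: y = z − H·x̄ = [44026/2821, 2474/403]
step 1: S = H·P̄·Hᵀ + R = [541628/2821 531/403; 531/403 9210/403]
step 1: K = P̄·Hᵀ·S⁻¹ = [-1239/4124417 -1194263/4124417; 188622/4124417 -1620338/4124417; 1359240/4124417 -1193437/4124417]
step 1: x' = x̄ + K·y = [-150964/374947, -632956/374947, -420794/374947]
step 1: P' = (I − K·H)·P̄ = [1194263/4124417 1620338/4124417 1193437/4124417; 1620338/4124417 34343736/4124417 1746086/4124417; 1193437/4124417 1746086/4124417 2099597/4124417]

step 0: x' = [-1660/2821, -19332/2821, 36/91], P' = [922/2821 1180/2821 30/91; 1180/2821 44841/2821 38/91; 30/91 38/91 50/91]
step 1: x' = [-150964/374947, -632956/374947, -420794/374947], P' = [1194263/4124417 1620338/4124417 1193437/4124417; 1620338/4124417 34343736/4124417 1746086/4124417; 1193437/4124417 1746086/4124417 2099597/4124417]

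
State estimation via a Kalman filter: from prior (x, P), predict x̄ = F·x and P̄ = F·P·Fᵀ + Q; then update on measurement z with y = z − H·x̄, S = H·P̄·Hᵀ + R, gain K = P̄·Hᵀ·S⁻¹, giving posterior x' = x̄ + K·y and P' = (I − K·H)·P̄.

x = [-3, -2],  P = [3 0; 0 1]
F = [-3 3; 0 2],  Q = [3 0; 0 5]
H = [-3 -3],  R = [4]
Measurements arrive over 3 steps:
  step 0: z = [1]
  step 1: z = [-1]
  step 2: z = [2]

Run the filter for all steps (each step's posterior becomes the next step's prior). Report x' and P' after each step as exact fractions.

step 0: x̄ = F·x = [3, -4]
step 0: P̄ = F·P·Fᵀ + Q = [39 6; 6 9]
step 0: y = z − H·x̄ = [-2]
step 0: S = H·P̄·Hᵀ + R = [544]
step 0: K = P̄·Hᵀ·S⁻¹ = [-135/544; -45/544]
step 0: x' = x̄ + K·y = [951/272, -1043/272]
step 0: P' = (I − K·H)·P̄ = [2991/544 -2811/544; -2811/544 2871/544]
step 1: x̄ = F·x = [-2991/136, -1043/136]
step 1: P̄ = F·P·Fᵀ + Q = [26247/136 8523/136; 8523/136 3551/136]
step 1: y = z − H·x̄ = [-6119/68]
step 1: S = H·P̄·Hᵀ + R = [105535/34]
step 1: K = P̄·Hᵀ·S⁻¹ = [-10431/42214; -18111/211070]
step 1: x' = x̄ + K·y = [10239/42214, 11003/211070]
step 1: P' = (I − K·H)·P̄ = [73284/21107 -66330/21107; -66330/21107 343724/105535]
step 2: x̄ = F·x = [-60288/105535, 11003/105535]
step 2: P̄ = F·P·Fᵀ + Q = [12677601/105535 4052244/105535; 4052244/105535 1902571/105535]
step 2: y = z − H·x̄ = [12643/21107]
step 2: S = H·P̄·Hᵀ + R = [40916816/21107]
step 2: K = P̄·Hᵀ·S⁻¹ = [-10037907/40916816; -155343/1778992]
step 2: x' = x̄ + K·y = [-146934159/204584080, 462133/8894960]
step 2: P' = (I − K·H)·P̄ = [707309553/204584080 -27843051/8894960; -27843051/8894960 28878671/8894960]

step 0: x' = [951/272, -1043/272], P' = [2991/544 -2811/544; -2811/544 2871/544]
step 1: x' = [10239/42214, 11003/211070], P' = [73284/21107 -66330/21107; -66330/21107 343724/105535]
step 2: x' = [-146934159/204584080, 462133/8894960], P' = [707309553/204584080 -27843051/8894960; -27843051/8894960 28878671/8894960]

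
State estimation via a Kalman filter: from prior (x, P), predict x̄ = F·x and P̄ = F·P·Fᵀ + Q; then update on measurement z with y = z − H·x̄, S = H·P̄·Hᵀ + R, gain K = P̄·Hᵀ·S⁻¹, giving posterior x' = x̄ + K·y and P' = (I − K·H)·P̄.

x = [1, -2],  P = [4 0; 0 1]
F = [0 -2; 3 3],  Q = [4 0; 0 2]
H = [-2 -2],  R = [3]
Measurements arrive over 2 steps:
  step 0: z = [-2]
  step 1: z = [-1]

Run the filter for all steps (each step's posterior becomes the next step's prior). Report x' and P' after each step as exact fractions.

step 0: x̄ = F·x = [4, -3]
step 0: P̄ = F·P·Fᵀ + Q = [8 -6; -6 47]
step 0: y = z − H·x̄ = [0]
step 0: S = H·P̄·Hᵀ + R = [175]
step 0: K = P̄·Hᵀ·S⁻¹ = [-4/175; -82/175]
step 0: x' = x̄ + K·y = [4, -3]
step 0: P' = (I − K·H)·P̄ = [1384/175 -1378/175; -1378/175 1501/175]
step 1: x̄ = F·x = [6, 3]
step 1: P̄ = F·P·Fᵀ + Q = [6704/175 -738/175; -738/175 1511/175]
step 1: y = z − H·x̄ = [17]
step 1: S = H·P̄·Hᵀ + R = [27481/175]
step 1: K = P̄·Hᵀ·S⁻¹ = [-11932/27481; -1546/27481]
step 1: x' = x̄ + K·y = [-37958/27481, 56161/27481]
step 1: P' = (I − K·H)·P̄ = [239200/27481 -221302/27481; -221302/27481 223621/27481]

step 0: x' = [4, -3], P' = [1384/175 -1378/175; -1378/175 1501/175]
step 1: x' = [-37958/27481, 56161/27481], P' = [239200/27481 -221302/27481; -221302/27481 223621/27481]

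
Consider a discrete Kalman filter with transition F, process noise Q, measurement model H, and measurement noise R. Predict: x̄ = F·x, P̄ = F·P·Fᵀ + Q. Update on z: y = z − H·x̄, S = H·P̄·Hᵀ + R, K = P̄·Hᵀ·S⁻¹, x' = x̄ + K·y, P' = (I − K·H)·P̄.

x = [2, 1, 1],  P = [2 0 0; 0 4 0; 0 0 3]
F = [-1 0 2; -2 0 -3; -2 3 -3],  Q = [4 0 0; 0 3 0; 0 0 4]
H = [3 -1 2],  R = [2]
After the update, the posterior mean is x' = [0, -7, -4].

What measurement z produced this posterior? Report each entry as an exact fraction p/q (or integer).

x̄ = F·x = [0, -7, -4]
P̄ = F·P·Fᵀ + Q = [18 -14 -14; -14 38 35; -14 35 75]
S = H·P̄·Hᵀ + R = [278]
K = P̄·Hᵀ·S⁻¹ = [20/139; -5/139; 73/278]
x' − x̄ = [0, 0, 0] = K·y
y = (KᵀK)⁻¹·Kᵀ·(x' − x̄) = [0]
z = y + H·x̄ = [0] + [-1] = [-1]

z = [-1]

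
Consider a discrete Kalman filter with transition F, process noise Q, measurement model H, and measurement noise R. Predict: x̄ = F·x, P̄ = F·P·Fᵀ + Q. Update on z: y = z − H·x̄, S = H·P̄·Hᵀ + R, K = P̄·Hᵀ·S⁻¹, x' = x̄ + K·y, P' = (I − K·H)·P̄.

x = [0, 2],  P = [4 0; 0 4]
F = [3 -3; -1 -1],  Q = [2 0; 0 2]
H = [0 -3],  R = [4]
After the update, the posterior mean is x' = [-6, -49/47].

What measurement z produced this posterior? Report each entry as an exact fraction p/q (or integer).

x̄ = F·x = [-6, -2]
P̄ = F·P·Fᵀ + Q = [74 0; 0 10]
S = H·P̄·Hᵀ + R = [94]
K = P̄·Hᵀ·S⁻¹ = [0; -15/47]
x' − x̄ = [0, 45/47] = K·y
y = (KᵀK)⁻¹·Kᵀ·(x' − x̄) = [-3]
z = y + H·x̄ = [-3] + [6] = [3]

z = [3]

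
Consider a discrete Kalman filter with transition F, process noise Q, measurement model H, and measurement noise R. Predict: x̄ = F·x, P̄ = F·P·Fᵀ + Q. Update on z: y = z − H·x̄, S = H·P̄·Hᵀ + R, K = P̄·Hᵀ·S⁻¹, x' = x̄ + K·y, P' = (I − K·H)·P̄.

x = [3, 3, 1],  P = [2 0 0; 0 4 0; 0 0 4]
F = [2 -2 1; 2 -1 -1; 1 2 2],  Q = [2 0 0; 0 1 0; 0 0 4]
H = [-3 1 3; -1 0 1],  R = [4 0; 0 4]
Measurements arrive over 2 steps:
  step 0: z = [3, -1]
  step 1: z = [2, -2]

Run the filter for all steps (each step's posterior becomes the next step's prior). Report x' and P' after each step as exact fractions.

step 0: x' = [3129/544, 4207/816, 2755/544], P' = [4157/272 313/136 3919/272; 313/136 1807/204 -61/136; 3919/272 -61/136 4021/272]
step 1: x' = [93780331/5625478, 12309904/2812739, 89001795/5625478], P' = [293632649/2812739 92161752/2812739 265706677/2812739; 92161752/2812739 34017792/2812739 81896428/2812739; 265706677/2812739 81896428/2812739 241999605/2812739]

step 0: x̄ = F·x = [1, 2, 11]
step 0: P̄ = F·P·Fᵀ + Q = [30 12 -4; 12 17 -12; -4 -12 38]
step 0: y = z − H·x̄ = [-29, -11]
step 0: S = H·P̄·Hᵀ + R = [561 204; 204 80]
step 0: K = P̄·Hᵀ·S⁻¹ = [-11/136 -7/32; 31/204 -11/16; 23/136 3/32]
step 0: x' = x̄ + K·y = [3129/544, 4207/816, 2755/544]
step 0: P' = (I − K·H)·P̄ = [4157/272 313/136 3919/272; 313/136 1807/204 -61/136; 3919/272 -61/136 4021/272]
step 1: x̄ = F·x = [10211/1632, 2095/1632, 42745/1632]
step 1: P̄ = F·P·Fᵀ + Q = [125959/816 40643/816 83429/816; 40643/816 14719/816 28729/816; 83429/816 28729/816 144511/816]
step 1: y = z − H·x̄ = [-96433/1632, -17899/816]
step 1: S = H·P̄·Hᵀ + R = [879007/816 149461/408; 149461/408 26719/204]
step 1: K = P̄·Hᵀ·S⁻¹ = [2095959/2812739 -6981493/2812739; 805455/2812739 -2566331/2812739; 2693803/2812739 -5926768/2812739]
step 1: x' = x̄ + K·y = [93780331/5625478, 12309904/2812739, 89001795/5625478]
step 1: P' = (I − K·H)·P̄ = [293632649/2812739 92161752/2812739 265706677/2812739; 92161752/2812739 34017792/2812739 81896428/2812739; 265706677/2812739 81896428/2812739 241999605/2812739]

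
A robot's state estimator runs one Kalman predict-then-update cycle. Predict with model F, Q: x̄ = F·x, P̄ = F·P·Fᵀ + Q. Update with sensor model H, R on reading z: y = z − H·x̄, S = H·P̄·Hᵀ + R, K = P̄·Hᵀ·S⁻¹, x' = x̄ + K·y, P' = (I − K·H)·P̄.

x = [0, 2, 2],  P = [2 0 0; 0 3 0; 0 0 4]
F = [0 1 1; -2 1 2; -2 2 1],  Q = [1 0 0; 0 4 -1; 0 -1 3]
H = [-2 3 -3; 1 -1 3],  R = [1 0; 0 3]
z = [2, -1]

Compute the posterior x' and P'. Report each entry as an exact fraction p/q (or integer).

x' = [1103/714, 4103/2856, -191/714]
P' = [6929/1785 8077/3570 -626/1785; 8077/3570 32107/14280 2027/3570; -626/1785 2027/3570 1349/1785]

x̄ = F·x = [4, 6, 6]
P̄ = F·P·Fᵀ + Q = [8 11 10; 11 31 21; 10 21 27]
y = z − H·x̄ = [10, -17]
S = H·P̄·Hᵀ + R = [165 -135; -135 197]
K = P̄·Hᵀ·S⁻¹ = [271/3570 45/238; 7381/14280 545/952; 491/3570 107/238]
x' = x̄ + K·y = [1103/714, 4103/2856, -191/714]
P' = (I − K·H)·P̄ = [6929/1785 8077/3570 -626/1785; 8077/3570 32107/14280 2027/3570; -626/1785 2027/3570 1349/1785]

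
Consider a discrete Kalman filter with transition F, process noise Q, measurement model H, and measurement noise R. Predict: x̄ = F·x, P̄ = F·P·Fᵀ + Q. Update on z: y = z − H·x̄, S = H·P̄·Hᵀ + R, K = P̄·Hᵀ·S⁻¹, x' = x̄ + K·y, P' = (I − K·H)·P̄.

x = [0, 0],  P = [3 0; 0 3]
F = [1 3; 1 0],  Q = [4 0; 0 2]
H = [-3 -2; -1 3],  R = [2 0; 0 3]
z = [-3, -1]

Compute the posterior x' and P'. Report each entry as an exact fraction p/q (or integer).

x̄ = F·x = [0, 0]
P̄ = F·P·Fᵀ + Q = [34 3; 3 5]
y = z − H·x̄ = [-3, -1]
S = H·P̄·Hᵀ + R = [364 51; 51 64]
K = P̄·Hᵀ·S⁻¹ = [-5637/20695 -3592/20695; -1828/20695 5337/20695]
x' = x̄ + K·y = [20503/20695, 147/20695]
P' = (I − K·H)·P̄ = [5034/20695 -1914/20695; -1914/20695 4699/20695]

x' = [20503/20695, 147/20695]
P' = [5034/20695 -1914/20695; -1914/20695 4699/20695]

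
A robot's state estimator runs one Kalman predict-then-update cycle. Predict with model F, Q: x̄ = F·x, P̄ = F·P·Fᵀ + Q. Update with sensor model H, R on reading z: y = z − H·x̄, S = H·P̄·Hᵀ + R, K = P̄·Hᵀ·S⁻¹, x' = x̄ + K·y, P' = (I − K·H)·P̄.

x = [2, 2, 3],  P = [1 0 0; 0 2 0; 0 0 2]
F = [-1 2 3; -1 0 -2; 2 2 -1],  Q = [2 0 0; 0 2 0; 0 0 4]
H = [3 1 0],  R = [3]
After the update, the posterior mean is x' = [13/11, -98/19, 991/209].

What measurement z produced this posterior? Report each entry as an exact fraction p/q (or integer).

x̄ = F·x = [11, -8, 5]
P̄ = F·P·Fᵀ + Q = [29 -11 0; -11 11 2; 0 2 18]
S = H·P̄·Hᵀ + R = [209]
K = P̄·Hᵀ·S⁻¹ = [4/11; -2/19; 2/209]
x' − x̄ = [-108/11, 54/19, -54/209] = K·y
y = (KᵀK)⁻¹·Kᵀ·(x' − x̄) = [-27]
z = y + H·x̄ = [-27] + [25] = [-2]

z = [-2]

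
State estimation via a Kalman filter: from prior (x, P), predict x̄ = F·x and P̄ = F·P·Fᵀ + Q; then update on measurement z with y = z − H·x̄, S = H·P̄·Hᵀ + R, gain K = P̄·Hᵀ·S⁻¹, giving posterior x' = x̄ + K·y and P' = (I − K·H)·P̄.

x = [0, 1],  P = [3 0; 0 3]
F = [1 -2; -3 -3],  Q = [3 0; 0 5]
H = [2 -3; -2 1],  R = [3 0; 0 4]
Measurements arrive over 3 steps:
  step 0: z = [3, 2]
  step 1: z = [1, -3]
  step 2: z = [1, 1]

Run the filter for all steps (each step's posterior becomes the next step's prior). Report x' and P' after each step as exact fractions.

step 0: x̄ = F·x = [-2, -3]
step 0: P̄ = F·P·Fᵀ + Q = [18 9; 9 59]
step 0: y = z − H·x̄ = [-2, 1]
step 0: S = H·P̄·Hᵀ + R = [498 -177; -177 99]
step 0: K = P̄·Hᵀ·S⁻¹ = [-432/1997 -1317/1997; -2828/5991 -2575/5991]
step 0: x' = x̄ + K·y = [-4447/1997, -4964/1997]
step 0: P' = (I − K·H)·P̄ = [4275/1997 3282/1997; 3282/1997 9392/5991]
step 1: x̄ = F·x = [5481/1997, 28233/1997]
step 1: P̄ = F·P·Fᵀ + Q = [28982/5991 15805/1997; 15805/1997 135712/1997]
step 1: y = z − H·x̄ = [75734/1997, -23262/1997]
step 1: S = H·P̄·Hᵀ + R = [3229145/5991 -958016/5991; -958016/5991 357368/5991]
step 1: K = P̄·Hᵀ·S⁻¹ = [-279763/1642731 -6387737/13141848; -2157586/4928193 -5908729/19712772]
step 1: x' = x̄ + K·y = [12799559/6570924, 10112437/9856386]
step 1: P' = (I − K·H)·P̄ = [6947263/4380616 8066315/6570924; 8066315/6570924 12381487/9856386]
step 2: x̄ = F·x = [-2051071/19712772, -58623551/6570924]
step 2: P̄ = F·P·Fᵀ + Q = [185314231/39425544 84924419/13141848; 84924419/13141848 230750175/4380616]
step 2: y = z − H·x̄ = [-503797045/19712772, 191481283/19712772]
step 2: S = H·P̄·Hᵀ + R = [16493018647/39425544 -4933325593/39425544; -4933325593/39425544 1956617647/39425544]
step 2: K = P̄·Hᵀ·S⁻¹ = [-11345054284/67070137155 -4653750403/9581448165; -87803628076/201210411465 -8602740007/28744344495]
step 2: x' = x̄ + K·y = [-33465789344/67070137155, -136086591311/201210411465]
step 2: P' = (I − K·H)·P̄ = [35412516392/22356712385 82170087068/67070137155; 82170087068/67070137155 252143802212/201210411465]

step 0: x' = [-4447/1997, -4964/1997], P' = [4275/1997 3282/1997; 3282/1997 9392/5991]
step 1: x' = [12799559/6570924, 10112437/9856386], P' = [6947263/4380616 8066315/6570924; 8066315/6570924 12381487/9856386]
step 2: x' = [-33465789344/67070137155, -136086591311/201210411465], P' = [35412516392/22356712385 82170087068/67070137155; 82170087068/67070137155 252143802212/201210411465]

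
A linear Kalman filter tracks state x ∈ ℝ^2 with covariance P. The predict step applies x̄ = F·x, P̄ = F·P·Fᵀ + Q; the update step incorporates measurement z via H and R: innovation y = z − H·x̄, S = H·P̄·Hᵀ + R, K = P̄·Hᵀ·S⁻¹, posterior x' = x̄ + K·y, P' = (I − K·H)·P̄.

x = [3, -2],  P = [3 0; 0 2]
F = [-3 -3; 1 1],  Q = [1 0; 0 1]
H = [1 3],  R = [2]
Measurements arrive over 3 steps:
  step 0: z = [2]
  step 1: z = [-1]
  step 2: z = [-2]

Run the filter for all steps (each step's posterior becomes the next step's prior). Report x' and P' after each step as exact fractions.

step 0: x̄ = F·x = [-3, 1]
step 0: P̄ = F·P·Fᵀ + Q = [46 -15; -15 6]
step 0: y = z − H·x̄ = [2]
step 0: S = H·P̄·Hᵀ + R = [12]
step 0: K = P̄·Hᵀ·S⁻¹ = [1/12; 1/4]
step 0: x' = x̄ + K·y = [-17/6, 3/2]
step 0: P' = (I − K·H)·P̄ = [551/12 -61/4; -61/4 21/4]
step 1: x̄ = F·x = [4, -4/3]
step 1: P̄ = F·P·Fᵀ + Q = [187 -62; -62 65/3]
step 1: y = z − H·x̄ = [-1]
step 1: S = H·P̄·Hᵀ + R = [12]
step 1: K = P̄·Hᵀ·S⁻¹ = [1/12; 1/4]
step 1: x' = x̄ + K·y = [47/12, -19/12]
step 1: P' = (I − K·H)·P̄ = [2243/12 -249/4; -249/4 251/12]
step 2: x̄ = F·x = [-7, 7/3]
step 2: P̄ = F·P·Fᵀ + Q = [751 -250; -250 253/3]
step 2: y = z − H·x̄ = [-2]
step 2: S = H·P̄·Hᵀ + R = [12]
step 2: K = P̄·Hᵀ·S⁻¹ = [1/12; 1/4]
step 2: x' = x̄ + K·y = [-43/6, 11/6]
step 2: P' = (I − K·H)·P̄ = [9011/12 -1001/4; -1001/4 1003/12]

step 0: x' = [-17/6, 3/2], P' = [551/12 -61/4; -61/4 21/4]
step 1: x' = [47/12, -19/12], P' = [2243/12 -249/4; -249/4 251/12]
step 2: x' = [-43/6, 11/6], P' = [9011/12 -1001/4; -1001/4 1003/12]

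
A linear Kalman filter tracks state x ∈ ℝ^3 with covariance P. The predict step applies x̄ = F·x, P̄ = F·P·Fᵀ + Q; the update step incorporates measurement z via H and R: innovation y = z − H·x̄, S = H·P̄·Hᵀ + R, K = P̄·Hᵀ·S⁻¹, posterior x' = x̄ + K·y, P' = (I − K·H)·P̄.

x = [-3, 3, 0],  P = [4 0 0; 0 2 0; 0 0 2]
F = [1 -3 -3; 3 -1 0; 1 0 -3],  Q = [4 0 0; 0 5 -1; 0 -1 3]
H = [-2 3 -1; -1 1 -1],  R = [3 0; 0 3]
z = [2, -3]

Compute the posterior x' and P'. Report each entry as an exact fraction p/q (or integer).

x̄ = F·x = [-12, -12, -3]
P̄ = F·P·Fᵀ + Q = [44 18 22; 18 43 11; 22 11 25]
y = z − H·x̄ = [11, -6]
S = H·P̄·Hᵀ + R = [397 174; 174 101]
K = P̄·Hᵀ·S⁻¹ = [2696/9821 -9312/9821; 5846/9821 -8710/9821; 2628/9821 -8028/9821]
x' = x̄ + K·y = [-32324/9821, -1286/9821, 47613/9821]
P' = (I − K·H)·P̄ = [136124/9821 86074/9821 -22114/9821; 86074/9821 64871/9821 4927/9821; -22114/9821 4927/9821 51125/9821]

x' = [-32324/9821, -1286/9821, 47613/9821]
P' = [136124/9821 86074/9821 -22114/9821; 86074/9821 64871/9821 4927/9821; -22114/9821 4927/9821 51125/9821]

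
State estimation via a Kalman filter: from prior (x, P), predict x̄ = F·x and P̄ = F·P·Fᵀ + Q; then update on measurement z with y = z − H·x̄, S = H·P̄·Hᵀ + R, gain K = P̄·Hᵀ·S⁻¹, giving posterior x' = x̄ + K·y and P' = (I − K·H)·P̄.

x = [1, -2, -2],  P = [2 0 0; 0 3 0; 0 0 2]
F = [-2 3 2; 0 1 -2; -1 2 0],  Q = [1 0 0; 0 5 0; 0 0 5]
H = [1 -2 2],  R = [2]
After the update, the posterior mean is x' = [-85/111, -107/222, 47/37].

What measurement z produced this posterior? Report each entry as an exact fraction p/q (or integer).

x̄ = F·x = [-12, 2, -5]
P̄ = F·P·Fᵀ + Q = [44 1 22; 1 16 6; 22 6 19]
S = H·P̄·Hᵀ + R = [222]
K = P̄·Hᵀ·S⁻¹ = [43/111; -19/222; 8/37]
x' − x̄ = [1247/111, -551/222, 232/37] = K·y
y = (KᵀK)⁻¹·Kᵀ·(x' − x̄) = [29]
z = y + H·x̄ = [29] + [-26] = [3]

z = [3]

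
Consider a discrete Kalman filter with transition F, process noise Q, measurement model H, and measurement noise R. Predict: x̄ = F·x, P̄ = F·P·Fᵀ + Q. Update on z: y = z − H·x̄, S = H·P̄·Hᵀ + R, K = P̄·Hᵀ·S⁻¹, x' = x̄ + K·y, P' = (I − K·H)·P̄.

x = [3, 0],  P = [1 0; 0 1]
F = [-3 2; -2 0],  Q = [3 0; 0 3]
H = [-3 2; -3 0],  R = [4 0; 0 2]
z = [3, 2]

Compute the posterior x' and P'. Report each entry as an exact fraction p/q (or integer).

x' = [-201/220, -9/22]
P' = [23/110 3/11; 3/11 13/11]

x̄ = F·x = [-9, -6]
P̄ = F·P·Fᵀ + Q = [16 6; 6 7]
y = z − H·x̄ = [-12, -25]
S = H·P̄·Hᵀ + R = [104 108; 108 146]
K = P̄·Hᵀ·S⁻¹ = [-9/440 -69/220; 17/44 -9/22]
x' = x̄ + K·y = [-201/220, -9/22]
P' = (I − K·H)·P̄ = [23/110 3/11; 3/11 13/11]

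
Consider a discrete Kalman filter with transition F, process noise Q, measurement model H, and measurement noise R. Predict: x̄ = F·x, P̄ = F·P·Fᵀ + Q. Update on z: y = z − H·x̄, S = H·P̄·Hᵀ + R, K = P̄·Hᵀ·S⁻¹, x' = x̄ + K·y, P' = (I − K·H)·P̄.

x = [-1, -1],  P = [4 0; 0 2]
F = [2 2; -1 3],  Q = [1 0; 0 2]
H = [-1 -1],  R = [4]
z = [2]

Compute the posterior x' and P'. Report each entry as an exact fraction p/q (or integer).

x' = [-128/61, -10/61]
P' = [684/61 -568/61; -568/61 680/61]

x̄ = F·x = [-4, -2]
P̄ = F·P·Fᵀ + Q = [25 4; 4 24]
y = z − H·x̄ = [-4]
S = H·P̄·Hᵀ + R = [61]
K = P̄·Hᵀ·S⁻¹ = [-29/61; -28/61]
x' = x̄ + K·y = [-128/61, -10/61]
P' = (I − K·H)·P̄ = [684/61 -568/61; -568/61 680/61]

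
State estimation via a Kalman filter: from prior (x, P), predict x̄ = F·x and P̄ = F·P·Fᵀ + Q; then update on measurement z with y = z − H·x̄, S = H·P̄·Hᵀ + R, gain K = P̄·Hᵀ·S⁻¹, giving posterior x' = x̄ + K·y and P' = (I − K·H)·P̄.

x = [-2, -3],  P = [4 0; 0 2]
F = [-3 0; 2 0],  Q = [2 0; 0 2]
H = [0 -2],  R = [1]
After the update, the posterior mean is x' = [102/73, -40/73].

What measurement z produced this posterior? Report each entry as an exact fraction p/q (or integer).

z = [1]

x̄ = F·x = [6, -4]
P̄ = F·P·Fᵀ + Q = [38 -24; -24 18]
S = H·P̄·Hᵀ + R = [73]
K = P̄·Hᵀ·S⁻¹ = [48/73; -36/73]
x' − x̄ = [-336/73, 252/73] = K·y
y = (KᵀK)⁻¹·Kᵀ·(x' − x̄) = [-7]
z = y + H·x̄ = [-7] + [8] = [1]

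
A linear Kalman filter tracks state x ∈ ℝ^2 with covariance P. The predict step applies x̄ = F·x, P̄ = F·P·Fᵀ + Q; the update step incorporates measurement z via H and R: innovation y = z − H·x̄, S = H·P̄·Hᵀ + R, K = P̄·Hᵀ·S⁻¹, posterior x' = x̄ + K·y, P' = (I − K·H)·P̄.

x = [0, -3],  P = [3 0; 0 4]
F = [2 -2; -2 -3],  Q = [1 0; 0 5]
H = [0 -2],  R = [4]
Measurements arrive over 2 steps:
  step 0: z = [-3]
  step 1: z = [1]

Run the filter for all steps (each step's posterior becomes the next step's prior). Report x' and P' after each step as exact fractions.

step 0: x' = [13/3, 59/36], P' = [79/3 2/9; 2/9 53/54]
step 1: x' = [-11609/2211, -447/737], P' = [180757/6633 -1798/2211; -1798/2211 731/737]

step 0: x̄ = F·x = [6, 9]
step 0: P̄ = F·P·Fᵀ + Q = [29 12; 12 53]
step 0: y = z − H·x̄ = [15]
step 0: S = H·P̄·Hᵀ + R = [216]
step 0: K = P̄·Hᵀ·S⁻¹ = [-1/9; -53/108]
step 0: x' = x̄ + K·y = [13/3, 59/36]
step 0: P' = (I − K·H)·P̄ = [79/3 2/9; 2/9 53/54]
step 1: x̄ = F·x = [97/18, -163/12]
step 1: P̄ = F·P·Fᵀ + Q = [2929/27 -899/9; -899/9 731/6]
step 1: y = z − H·x̄ = [-157/6]
step 1: S = H·P̄·Hᵀ + R = [1474/3]
step 1: K = P̄·Hᵀ·S⁻¹ = [899/2211; -731/1474]
step 1: x' = x̄ + K·y = [-11609/2211, -447/737]
step 1: P' = (I − K·H)·P̄ = [180757/6633 -1798/2211; -1798/2211 731/737]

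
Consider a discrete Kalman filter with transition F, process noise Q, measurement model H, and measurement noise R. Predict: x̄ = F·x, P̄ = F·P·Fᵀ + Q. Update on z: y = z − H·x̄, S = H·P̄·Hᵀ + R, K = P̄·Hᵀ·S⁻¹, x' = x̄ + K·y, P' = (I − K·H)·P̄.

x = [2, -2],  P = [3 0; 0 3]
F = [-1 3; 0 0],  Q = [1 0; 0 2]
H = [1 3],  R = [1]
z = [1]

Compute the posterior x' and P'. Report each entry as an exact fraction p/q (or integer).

x' = [-121/50, 27/25]
P' = [589/50 -93/25; -93/25 32/25]

x̄ = F·x = [-8, 0]
P̄ = F·P·Fᵀ + Q = [31 0; 0 2]
y = z − H·x̄ = [9]
S = H·P̄·Hᵀ + R = [50]
K = P̄·Hᵀ·S⁻¹ = [31/50; 3/25]
x' = x̄ + K·y = [-121/50, 27/25]
P' = (I − K·H)·P̄ = [589/50 -93/25; -93/25 32/25]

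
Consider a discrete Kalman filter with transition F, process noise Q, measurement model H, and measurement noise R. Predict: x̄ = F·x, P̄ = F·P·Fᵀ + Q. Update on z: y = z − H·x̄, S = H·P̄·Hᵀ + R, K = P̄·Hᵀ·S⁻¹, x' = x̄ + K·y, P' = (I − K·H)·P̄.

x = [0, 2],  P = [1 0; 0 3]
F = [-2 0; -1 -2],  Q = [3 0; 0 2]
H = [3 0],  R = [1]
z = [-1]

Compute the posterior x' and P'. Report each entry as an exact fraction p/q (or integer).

x' = [-21/64, -131/32]
P' = [7/64 1/32; 1/32 231/16]

x̄ = F·x = [0, -4]
P̄ = F·P·Fᵀ + Q = [7 2; 2 15]
y = z − H·x̄ = [-1]
S = H·P̄·Hᵀ + R = [64]
K = P̄·Hᵀ·S⁻¹ = [21/64; 3/32]
x' = x̄ + K·y = [-21/64, -131/32]
P' = (I − K·H)·P̄ = [7/64 1/32; 1/32 231/16]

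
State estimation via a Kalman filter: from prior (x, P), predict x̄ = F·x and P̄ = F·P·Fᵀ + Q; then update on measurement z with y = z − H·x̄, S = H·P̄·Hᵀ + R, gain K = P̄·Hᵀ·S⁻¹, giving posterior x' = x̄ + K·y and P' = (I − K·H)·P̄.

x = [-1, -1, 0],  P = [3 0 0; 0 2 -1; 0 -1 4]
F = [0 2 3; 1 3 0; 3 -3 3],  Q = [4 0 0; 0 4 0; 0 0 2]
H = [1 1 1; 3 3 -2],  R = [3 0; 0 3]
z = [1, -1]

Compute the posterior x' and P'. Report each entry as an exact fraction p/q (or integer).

x' = [265811/170414, -120518/85207, 127105/170414]
P' = [1522179/170414 -722259/85207 99423/170414; -722259/85207 733875/85207 474/85207; 99423/170414 474/85207 201489/170414]

x̄ = F·x = [-2, -4, 0]
P̄ = F·P·Fᵀ + Q = [36 3 27; 3 25 -18; 27 -18 101]
y = z − H·x̄ = [7, 17]
S = H·P̄·Hᵀ + R = [189 8; 8 902]
K = P̄·Hᵀ·S⁻¹ = [29514/85207 11379/170414; 4030/85207 11300/85207; 50310/85207 -33955/170414]
x' = x̄ + K·y = [265811/170414, -120518/85207, 127105/170414]
P' = (I − K·H)·P̄ = [1522179/170414 -722259/85207 99423/170414; -722259/85207 733875/85207 474/85207; 99423/170414 474/85207 201489/170414]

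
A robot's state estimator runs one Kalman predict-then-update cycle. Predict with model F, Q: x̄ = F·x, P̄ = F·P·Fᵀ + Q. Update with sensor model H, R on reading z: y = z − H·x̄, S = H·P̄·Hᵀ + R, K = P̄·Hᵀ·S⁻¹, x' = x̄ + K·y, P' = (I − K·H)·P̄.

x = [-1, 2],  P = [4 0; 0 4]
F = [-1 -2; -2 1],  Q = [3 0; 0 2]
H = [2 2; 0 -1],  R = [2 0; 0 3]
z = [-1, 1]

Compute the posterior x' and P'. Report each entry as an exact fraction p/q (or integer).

x̄ = F·x = [-3, 4]
P̄ = F·P·Fᵀ + Q = [23 0; 0 22]
y = z − H·x̄ = [-3, 5]
S = H·P̄·Hᵀ + R = [182 -44; -44 25]
K = P̄·Hᵀ·S⁻¹ = [575/1307 1012/1307; 66/1307 -1034/1307]
x' = x̄ + K·y = [-586/1307, -140/1307]
P' = (I − K·H)·P̄ = [3611/1307 -3036/1307; -3036/1307 3102/1307]

x' = [-586/1307, -140/1307]
P' = [3611/1307 -3036/1307; -3036/1307 3102/1307]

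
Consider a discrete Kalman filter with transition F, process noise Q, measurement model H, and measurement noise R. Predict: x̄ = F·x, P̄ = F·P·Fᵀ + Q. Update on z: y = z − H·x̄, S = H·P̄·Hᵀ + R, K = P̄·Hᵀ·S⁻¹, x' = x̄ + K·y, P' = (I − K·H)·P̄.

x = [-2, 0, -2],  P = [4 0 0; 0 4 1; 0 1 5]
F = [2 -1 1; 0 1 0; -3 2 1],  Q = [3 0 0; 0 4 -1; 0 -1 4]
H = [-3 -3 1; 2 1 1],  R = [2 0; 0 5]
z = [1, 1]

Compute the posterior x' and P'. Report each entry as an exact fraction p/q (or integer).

x' = [-5193/5786, 2919/2893, 739/526]
P' = [127107/28930 -76436/14465 -8117/2630; -76436/14465 97821/14465 5851/1315; -8117/2630 5851/1315 12827/2630]

x̄ = F·x = [-6, 0, 4]
P̄ = F·P·Fᵀ + Q = [26 -3 -26; -3 8 8; -26 8 65]
y = z − H·x̄ = [-21, 9]
S = H·P̄·Hᵀ + R = [427 -78; -78 82]
K = P̄·Hᵀ·S⁻¹ = [-2998/14465 2411/28930; 103/14465 1862/14465; 518/1315 1659/2630]
x' = x̄ + K·y = [-5193/5786, 2919/2893, 739/526]
P' = (I − K·H)·P̄ = [127107/28930 -76436/14465 -8117/2630; -76436/14465 97821/14465 5851/1315; -8117/2630 5851/1315 12827/2630]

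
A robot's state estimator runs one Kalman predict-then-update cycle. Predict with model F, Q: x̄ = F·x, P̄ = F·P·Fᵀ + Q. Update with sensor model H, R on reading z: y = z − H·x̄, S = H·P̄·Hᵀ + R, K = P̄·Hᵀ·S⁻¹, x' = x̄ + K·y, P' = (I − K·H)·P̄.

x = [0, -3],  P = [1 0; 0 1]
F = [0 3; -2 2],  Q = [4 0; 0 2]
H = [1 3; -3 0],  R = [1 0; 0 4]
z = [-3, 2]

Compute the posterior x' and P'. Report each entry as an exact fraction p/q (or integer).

x̄ = F·x = [-9, -6]
P̄ = F·P·Fᵀ + Q = [13 6; 6 10]
y = z − H·x̄ = [24, -25]
S = H·P̄·Hᵀ + R = [140 -93; -93 121]
K = P̄·Hᵀ·S⁻¹ = [124/8291 -2577/8291; 2682/8291 828/8291]
x' = x̄ + K·y = [-7218/8291, -6078/8291]
P' = (I − K·H)·P̄ = [3436/8291 -1104/8291; -1104/8291 1262/8291]

x' = [-7218/8291, -6078/8291]
P' = [3436/8291 -1104/8291; -1104/8291 1262/8291]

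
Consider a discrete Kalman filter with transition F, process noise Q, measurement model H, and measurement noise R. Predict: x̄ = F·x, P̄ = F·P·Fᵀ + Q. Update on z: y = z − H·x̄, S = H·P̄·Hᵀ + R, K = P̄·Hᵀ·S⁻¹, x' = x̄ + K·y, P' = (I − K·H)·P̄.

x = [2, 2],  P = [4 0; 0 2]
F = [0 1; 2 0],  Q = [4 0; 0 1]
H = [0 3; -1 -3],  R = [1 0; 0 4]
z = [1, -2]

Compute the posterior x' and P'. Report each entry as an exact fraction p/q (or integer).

x' = [2396/1693, 550/1693]
P' = [4614/1693 -306/1693; -306/1693 170/1693]

x̄ = F·x = [2, 4]
P̄ = F·P·Fᵀ + Q = [6 0; 0 17]
y = z − H·x̄ = [-11, 12]
S = H·P̄·Hᵀ + R = [154 -153; -153 163]
K = P̄·Hᵀ·S⁻¹ = [-918/1693 -924/1693; 510/1693 -51/1693]
x' = x̄ + K·y = [2396/1693, 550/1693]
P' = (I − K·H)·P̄ = [4614/1693 -306/1693; -306/1693 170/1693]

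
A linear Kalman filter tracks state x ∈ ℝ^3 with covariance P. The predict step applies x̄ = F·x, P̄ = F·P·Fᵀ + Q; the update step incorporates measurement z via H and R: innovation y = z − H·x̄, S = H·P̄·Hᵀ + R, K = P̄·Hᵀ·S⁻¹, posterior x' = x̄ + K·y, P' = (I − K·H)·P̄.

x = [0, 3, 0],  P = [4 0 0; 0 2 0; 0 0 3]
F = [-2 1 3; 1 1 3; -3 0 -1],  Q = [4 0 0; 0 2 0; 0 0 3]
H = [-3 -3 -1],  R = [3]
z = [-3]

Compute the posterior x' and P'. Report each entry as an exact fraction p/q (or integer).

x' = [6/127, 136/127, -40/127]
P' = [598/127 -1008/127 1305/127; -1008/127 2044/127 -3059/127; 1305/127 -3059/127 5270/127]

x̄ = F·x = [3, 3, 0]
P̄ = F·P·Fᵀ + Q = [49 21 15; 21 35 -21; 15 -21 42]
y = z − H·x̄ = [15]
S = H·P̄·Hᵀ + R = [1143]
K = P̄·Hᵀ·S⁻¹ = [-25/127; -49/381; -8/381]
x' = x̄ + K·y = [6/127, 136/127, -40/127]
P' = (I − K·H)·P̄ = [598/127 -1008/127 1305/127; -1008/127 2044/127 -3059/127; 1305/127 -3059/127 5270/127]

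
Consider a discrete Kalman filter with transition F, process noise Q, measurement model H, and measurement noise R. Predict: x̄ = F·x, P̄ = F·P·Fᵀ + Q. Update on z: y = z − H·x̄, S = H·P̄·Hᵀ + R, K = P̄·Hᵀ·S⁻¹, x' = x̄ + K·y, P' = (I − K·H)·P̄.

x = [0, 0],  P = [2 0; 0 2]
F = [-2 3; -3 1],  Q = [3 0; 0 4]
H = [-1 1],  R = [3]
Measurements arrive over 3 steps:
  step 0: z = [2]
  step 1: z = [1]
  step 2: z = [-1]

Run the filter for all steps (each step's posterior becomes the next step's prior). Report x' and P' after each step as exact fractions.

step 0: x' = [-11/10, 3/5], P' = [459/20 213/10; 213/10 111/5]
step 1: x' = [15038/4139, 19111/4139], P' = [66201/4139 62061/4139; 62061/4139 70158/4139]
step 2: x' = [1356143/636467, 572313/636467], P' = [11415747/636467 10699041/636467; 10699041/636467 11854485/636467]

step 0: x̄ = F·x = [0, 0]
step 0: P̄ = F·P·Fᵀ + Q = [29 18; 18 24]
step 0: y = z − H·x̄ = [2]
step 0: S = H·P̄·Hᵀ + R = [20]
step 0: K = P̄·Hᵀ·S⁻¹ = [-11/20; 3/10]
step 0: x' = x̄ + K·y = [-11/10, 3/5]
step 0: P' = (I − K·H)·P̄ = [459/20 213/10; 213/10 111/5]
step 1: x̄ = F·x = [4, 39/10]
step 1: P̄ = F·P·Fᵀ + Q = [39 -30; -30 2099/20]
step 1: y = z − H·x̄ = [11/10]
step 1: S = H·P̄·Hᵀ + R = [4139/20]
step 1: K = P̄·Hᵀ·S⁻¹ = [-1380/4139; 2699/4139]
step 1: x' = x̄ + K·y = [15038/4139, 19111/4139]
step 1: P' = (I − K·H)·P̄ = [66201/4139 62061/4139; 62061/4139 70158/4139]
step 2: x̄ = F·x = [27257/4139, -26003/4139]
step 2: P̄ = F·P·Fᵀ + Q = [163911/4139 -74991/4139; -74991/4139 310157/4139]
step 2: y = z − H·x̄ = [49121/4139]
step 2: S = H·P̄·Hᵀ + R = [636467/4139]
step 2: K = P̄·Hᵀ·S⁻¹ = [-238902/636467; 385148/636467]
step 2: x' = x̄ + K·y = [1356143/636467, 572313/636467]
step 2: P' = (I − K·H)·P̄ = [11415747/636467 10699041/636467; 10699041/636467 11854485/636467]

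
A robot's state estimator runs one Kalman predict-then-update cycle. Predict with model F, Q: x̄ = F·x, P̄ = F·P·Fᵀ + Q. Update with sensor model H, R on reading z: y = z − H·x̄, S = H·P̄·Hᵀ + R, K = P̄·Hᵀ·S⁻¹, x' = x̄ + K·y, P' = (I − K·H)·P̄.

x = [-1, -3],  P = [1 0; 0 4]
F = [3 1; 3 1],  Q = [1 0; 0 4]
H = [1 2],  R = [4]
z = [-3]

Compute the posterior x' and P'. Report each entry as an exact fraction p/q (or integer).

x̄ = F·x = [-6, -6]
P̄ = F·P·Fᵀ + Q = [14 13; 13 17]
y = z − H·x̄ = [15]
S = H·P̄·Hᵀ + R = [138]
K = P̄·Hᵀ·S⁻¹ = [20/69; 47/138]
x' = x̄ + K·y = [-38/23, -41/46]
P' = (I − K·H)·P̄ = [166/69 -43/69; -43/69 137/138]

x' = [-38/23, -41/46]
P' = [166/69 -43/69; -43/69 137/138]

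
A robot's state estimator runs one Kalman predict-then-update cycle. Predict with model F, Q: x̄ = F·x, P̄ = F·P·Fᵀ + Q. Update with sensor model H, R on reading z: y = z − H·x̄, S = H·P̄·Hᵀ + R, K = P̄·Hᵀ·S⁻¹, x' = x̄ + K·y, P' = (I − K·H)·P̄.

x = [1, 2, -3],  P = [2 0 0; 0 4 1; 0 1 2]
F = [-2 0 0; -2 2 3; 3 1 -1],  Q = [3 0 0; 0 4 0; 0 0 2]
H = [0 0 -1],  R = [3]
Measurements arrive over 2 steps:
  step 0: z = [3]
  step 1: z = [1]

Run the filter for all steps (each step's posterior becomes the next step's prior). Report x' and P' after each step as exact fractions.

step 0: x' = [26/9, -10/3, -16/9], P' = [17/3 4 -4/3; 4 55 -1; -4/3 -1 8/3]
step 1: x' = [-4418/1329, -28615/1329, -370/443], P' = [5385/443 15654/443 -402/443; 15654/443 93493/443 615/443; -402/443 615/443 1302/443]

step 0: x̄ = F·x = [-2, -7, 8]
step 0: P̄ = F·P·Fᵀ + Q = [11 8 -12; 8 58 -9; -12 -9 24]
step 0: y = z − H·x̄ = [11]
step 0: S = H·P̄·Hᵀ + R = [27]
step 0: K = P̄·Hᵀ·S⁻¹ = [4/9; 1/3; -8/9]
step 0: x' = x̄ + K·y = [26/9, -10/3, -16/9]
step 0: P' = (I − K·H)·P̄ = [17/3 4 -4/3; 4 55 -1; -4/3 -1 8/3]
step 1: x̄ = F·x = [-52/9, -160/9, 64/9]
step 1: P̄ = F·P·Fᵀ + Q = [77/3 44/3 -134/3; 44/3 728/3 205/3; -134/3 205/3 434/3]
step 1: y = z − H·x̄ = [73/9]
step 1: S = H·P̄·Hᵀ + R = [443/3]
step 1: K = P̄·Hᵀ·S⁻¹ = [134/443; -205/443; -434/443]
step 1: x' = x̄ + K·y = [-4418/1329, -28615/1329, -370/443]
step 1: P' = (I − K·H)·P̄ = [5385/443 15654/443 -402/443; 15654/443 93493/443 615/443; -402/443 615/443 1302/443]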